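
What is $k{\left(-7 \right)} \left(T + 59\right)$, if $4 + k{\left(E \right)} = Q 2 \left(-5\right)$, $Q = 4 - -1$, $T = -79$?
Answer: $1080$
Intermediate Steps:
$Q = 5$ ($Q = 4 + 1 = 5$)
$k{\left(E \right)} = -54$ ($k{\left(E \right)} = -4 + 5 \cdot 2 \left(-5\right) = -4 + 10 \left(-5\right) = -4 - 50 = -54$)
$k{\left(-7 \right)} \left(T + 59\right) = - 54 \left(-79 + 59\right) = \left(-54\right) \left(-20\right) = 1080$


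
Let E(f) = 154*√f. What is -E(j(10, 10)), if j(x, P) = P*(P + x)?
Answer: -1540*√2 ≈ -2177.9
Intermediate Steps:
-E(j(10, 10)) = -154*√(10*(10 + 10)) = -154*√(10*20) = -154*√200 = -154*10*√2 = -1540*√2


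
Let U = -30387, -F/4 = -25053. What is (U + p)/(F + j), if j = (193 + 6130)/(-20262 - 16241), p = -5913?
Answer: -1325058900/3658032313 ≈ -0.36223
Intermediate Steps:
F = 100212 (F = -4*(-25053) = 100212)
j = -6323/36503 (j = 6323/(-36503) = 6323*(-1/36503) = -6323/36503 ≈ -0.17322)
(U + p)/(F + j) = (-30387 - 5913)/(100212 - 6323/36503) = -36300/3658032313/36503 = -36300*36503/3658032313 = -1325058900/3658032313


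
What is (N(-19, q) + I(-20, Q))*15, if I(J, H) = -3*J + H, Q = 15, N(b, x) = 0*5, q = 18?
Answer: 1125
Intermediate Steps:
N(b, x) = 0
I(J, H) = H - 3*J
(N(-19, q) + I(-20, Q))*15 = (0 + (15 - 3*(-20)))*15 = (0 + (15 + 60))*15 = (0 + 75)*15 = 75*15 = 1125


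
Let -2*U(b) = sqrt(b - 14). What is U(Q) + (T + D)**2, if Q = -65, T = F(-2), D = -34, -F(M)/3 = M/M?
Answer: 1369 - I*sqrt(79)/2 ≈ 1369.0 - 4.4441*I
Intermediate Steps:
F(M) = -3 (F(M) = -3*M/M = -3*1 = -3)
T = -3
U(b) = -sqrt(-14 + b)/2 (U(b) = -sqrt(b - 14)/2 = -sqrt(-14 + b)/2)
U(Q) + (T + D)**2 = -sqrt(-14 - 65)/2 + (-3 - 34)**2 = -I*sqrt(79)/2 + (-37)**2 = -I*sqrt(79)/2 + 1369 = 1369 - I*sqrt(79)/2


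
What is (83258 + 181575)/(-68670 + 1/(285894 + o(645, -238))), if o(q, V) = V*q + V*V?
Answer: -50060852324/12980552759 ≈ -3.8566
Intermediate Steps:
o(q, V) = V**2 + V*q (o(q, V) = V*q + V**2 = V**2 + V*q)
(83258 + 181575)/(-68670 + 1/(285894 + o(645, -238))) = (83258 + 181575)/(-68670 + 1/(285894 - 238*(-238 + 645))) = 264833/(-68670 + 1/(285894 - 238*407)) = 264833/(-68670 + 1/(285894 - 96866)) = 264833/(-68670 + 1/189028) = 264833/(-12980552759/189028) = 264833*(-189028/12980552759) = -50060852324/12980552759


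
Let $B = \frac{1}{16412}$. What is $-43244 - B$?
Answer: $- \frac{709720529}{16412} \approx -43244.0$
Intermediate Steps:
$B = \frac{1}{16412} \approx 6.0931 \cdot 10^{-5}$
$-43244 - B = -43244 - \frac{1}{16412} = - \frac{709720529}{16412}$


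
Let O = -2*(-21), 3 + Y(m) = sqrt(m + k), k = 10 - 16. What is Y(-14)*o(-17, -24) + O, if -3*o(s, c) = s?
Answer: 25 + 34*I*sqrt(5)/3 ≈ 25.0 + 25.342*I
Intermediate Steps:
k = -6
o(s, c) = -s/3
Y(m) = -3 + sqrt(-6 + m) (Y(m) = -3 + sqrt(m - 6) = -3 + sqrt(-6 + m))
O = 42
Y(-14)*o(-17, -24) + O = (-3 + sqrt(-6 - 14))*(-1/3*(-17)) + 42 = (-3 + sqrt(-20))*(17/3) + 42 = (-3 + 2*I*sqrt(5))*(17/3) + 42 = (-17 + 34*I*sqrt(5)/3) + 42 = 25 + 34*I*sqrt(5)/3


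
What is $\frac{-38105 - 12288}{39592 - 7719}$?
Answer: $- \frac{50393}{31873} \approx -1.5811$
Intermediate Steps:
$\frac{-38105 - 12288}{39592 - 7719} = - \frac{50393}{31873}$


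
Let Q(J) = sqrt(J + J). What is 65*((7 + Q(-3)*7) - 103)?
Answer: -6240 + 455*I*sqrt(6) ≈ -6240.0 + 1114.5*I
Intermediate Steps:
Q(J) = sqrt(2)*sqrt(J) (Q(J) = sqrt(2*J) = sqrt(2)*sqrt(J))
65*((7 + Q(-3)*7) - 103) = 65*((7 + (sqrt(2)*sqrt(-3))*7) - 103) = 65*((7 + (sqrt(2)*(I*sqrt(3)))*7) - 103) = 65*((7 + (I*sqrt(6))*7) - 103) = 65*((7 + 7*I*sqrt(6)) - 103) = 65*(-96 + 7*I*sqrt(6)) = -6240 + 455*I*sqrt(6)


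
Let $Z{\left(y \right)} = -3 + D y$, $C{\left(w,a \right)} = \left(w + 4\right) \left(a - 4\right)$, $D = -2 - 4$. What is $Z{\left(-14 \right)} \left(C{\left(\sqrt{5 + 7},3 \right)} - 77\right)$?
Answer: $-6561 - 162 \sqrt{3} \approx -6841.6$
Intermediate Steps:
$D = -6$ ($D = -2 - 4 = -6$)
$C{\left(w,a \right)} = \left(-4 + a\right) \left(4 + w\right)$ ($C{\left(w,a \right)} = \left(4 + w\right) \left(-4 + a\right) = \left(-4 + a\right) \left(4 + w\right)$)
$Z{\left(y \right)} = -3 - 6 y$
$Z{\left(-14 \right)} \left(C{\left(\sqrt{5 + 7},3 \right)} - 77\right) = \left(-3 - -84\right) \left(\left(-16 - 4 \sqrt{5 + 7} + 4 \cdot 3 + 3 \sqrt{5 + 7}\right) - 77\right) = \left(-3 + 84\right) \left(\left(-16 - 4 \sqrt{12} + 12 + 3 \sqrt{12}\right) - 77\right) = 81 \left(\left(-16 - 4 \cdot 2 \sqrt{3} + 12 + 3 \cdot 2 \sqrt{3}\right) - 77\right) = 81 \left(\left(-16 - 8 \sqrt{3} + 12 + 6 \sqrt{3}\right) - 77\right) = 81 \left(\left(-4 - 2 \sqrt{3}\right) - 77\right) = 81 \left(-81 - 2 \sqrt{3}\right) = -6561 - 162 \sqrt{3}$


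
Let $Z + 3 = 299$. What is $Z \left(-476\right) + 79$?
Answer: $-140817$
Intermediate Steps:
$Z = 296$ ($Z = -3 + 299 = 296$)
$Z \left(-476\right) + 79 = 296 \left(-476\right) + 79 = -140896 + 79 = -140817$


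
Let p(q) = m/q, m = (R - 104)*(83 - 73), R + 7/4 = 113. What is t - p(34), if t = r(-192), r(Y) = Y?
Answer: -13201/68 ≈ -194.13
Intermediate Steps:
R = 445/4 (R = -7/4 + 113 = 445/4 ≈ 111.25)
m = 145/2 (m = (445/4 - 104)*(83 - 73) = (29/4)*10 = 145/2 ≈ 72.500)
p(q) = 145/(2*q)
t = -192
t - p(34) = -192 - 145/(2*34) = -192 - 1*145/68 = -192 - 145/68 = -13201/68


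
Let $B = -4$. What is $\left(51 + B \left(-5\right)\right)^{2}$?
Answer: $5041$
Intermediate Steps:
$\left(51 + B \left(-5\right)\right)^{2} = \left(51 - -20\right)^{2} = \left(51 + 20\right)^{2} = 71^{2} = 5041$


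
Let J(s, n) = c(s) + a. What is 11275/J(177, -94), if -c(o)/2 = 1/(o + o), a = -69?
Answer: -1995675/12214 ≈ -163.39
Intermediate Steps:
c(o) = -1/o (c(o) = -2/(o + o) = -2*1/(2*o) = -1/o)
J(s, n) = -69 - 1/s (J(s, n) = -1/s - 69 = -69 - 1/s)
11275/J(177, -94) = 11275/(-69 - 1/177) = 11275/(-12214/177) = 11275*(-177/12214) = -1995675/12214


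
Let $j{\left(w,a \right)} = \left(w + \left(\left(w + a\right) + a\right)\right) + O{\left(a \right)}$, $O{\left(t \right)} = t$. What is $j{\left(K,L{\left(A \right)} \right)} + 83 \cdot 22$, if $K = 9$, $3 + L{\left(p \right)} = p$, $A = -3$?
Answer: $1826$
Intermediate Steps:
$L{\left(p \right)} = -3 + p$
$j{\left(w,a \right)} = 2 w + 3 a$ ($j{\left(w,a \right)} = \left(w + \left(\left(w + a\right) + a\right)\right) + a = \left(w + \left(\left(a + w\right) + a\right)\right) + a = \left(w + \left(w + 2 a\right)\right) + a = \left(2 a + 2 w\right) + a = 2 w + 3 a$)
$j{\left(K,L{\left(A \right)} \right)} + 83 \cdot 22 = \left(2 \cdot 9 + 3 \left(-3 - 3\right)\right) + 83 \cdot 22 = \left(18 + 3 \left(-6\right)\right) + 1826 = \left(18 - 18\right) + 1826 = 0 + 1826 = 1826$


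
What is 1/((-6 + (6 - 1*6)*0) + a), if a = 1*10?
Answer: 1/4 ≈ 0.25000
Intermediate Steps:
a = 10
1/((-6 + (6 - 1*6)*0) + a) = 1/((-6 + (6 - 1*6)*0) + 10) = 1/((-6 + (6 - 6)*0) + 10) = 1/((-6 + 0*0) + 10) = 1/((-6 + 0) + 10) = 1/(-6 + 10) = 1/4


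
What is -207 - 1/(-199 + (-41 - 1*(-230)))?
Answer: -2069/10 ≈ -206.90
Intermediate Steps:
-207 - 1/(-199 + (-41 - 1*(-230))) = -207 - 1/(-199 + (-41 + 230)) = -207 - 1/(-199 + 189) = -207 - 1/(-10) = -207 - 1*(-⅒) = -207 + ⅒ = -2069/10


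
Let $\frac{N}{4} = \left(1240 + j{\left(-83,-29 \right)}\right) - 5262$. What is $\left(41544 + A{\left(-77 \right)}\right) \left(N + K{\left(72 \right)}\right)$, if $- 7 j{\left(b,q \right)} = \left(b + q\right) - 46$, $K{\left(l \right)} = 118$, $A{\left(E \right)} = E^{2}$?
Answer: $- \frac{5277003734}{7} \approx -7.5386 \cdot 10^{8}$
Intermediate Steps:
$j{\left(b,q \right)} = \frac{46}{7} - \frac{b}{7} - \frac{q}{7}$ ($j{\left(b,q \right)} = - \frac{\left(b + q\right) - 46}{7} = - \frac{-46 + b + q}{7} = \frac{46}{7} - \frac{b}{7} - \frac{q}{7}$)
$N = - \frac{111984}{7}$ ($N = 4 \left(\left(1240 - - \frac{158}{7}\right) - 5262\right) = 4 \left(\left(1240 + \left(\frac{46}{7} + \frac{83}{7} + \frac{29}{7}\right)\right) - 5262\right) = 4 \left(\left(1240 + \frac{158}{7}\right) - 5262\right) = 4 \left(\frac{8838}{7} - 5262\right) = 4 \left(- \frac{27996}{7}\right) = - \frac{111984}{7} \approx -15998.0$)
$\left(41544 + A{\left(-77 \right)}\right) \left(N + K{\left(72 \right)}\right) = \left(41544 + \left(-77\right)^{2}\right) \left(- \frac{111984}{7} + 118\right) = \left(41544 + 5929\right) \left(- \frac{111158}{7}\right) = 47473 \left(- \frac{111158}{7}\right) = - \frac{5277003734}{7}$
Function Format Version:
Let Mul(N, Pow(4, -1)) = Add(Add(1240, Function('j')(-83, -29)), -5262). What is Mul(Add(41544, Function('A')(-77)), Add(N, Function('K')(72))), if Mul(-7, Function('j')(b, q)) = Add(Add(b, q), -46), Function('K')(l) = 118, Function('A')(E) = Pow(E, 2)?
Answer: Rational(-5277003734, 7) ≈ -7.5386e+8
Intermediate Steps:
Function('j')(b, q) = Add(Rational(46, 7), Mul(Rational(-1, 7), b), Mul(Rational(-1, 7), q)) (Function('j')(b, q) = Mul(Rational(-1, 7), Add(Add(b, q), -46)) = Mul(Rational(-1, 7), Add(-46, b, q)) = Add(Rational(46, 7), Mul(Rational(-1, 7), b), Mul(Rational(-1, 7), q)))
N = Rational(-111984, 7) (N = Mul(4, Add(Add(1240, Add(Rational(46, 7), Mul(Rational(-1, 7), -83), Mul(Rational(-1, 7), -29))), -5262)) = Mul(4, Add(Add(1240, Add(Rational(46, 7), Rational(83, 7), Rational(29, 7))), -5262)) = Mul(4, Add(Add(1240, Rational(158, 7)), -5262)) = Mul(4, Add(Rational(8838, 7), -5262)) = Mul(4, Rational(-27996, 7)) = Rational(-111984, 7) ≈ -15998.)
Mul(Add(41544, Function('A')(-77)), Add(N, Function('K')(72))) = Mul(Add(41544, Pow(-77, 2)), Add(Rational(-111984, 7), 118)) = Mul(Add(41544, 5929), Rational(-111158, 7)) = Mul(47473, Rational(-111158, 7)) = Rational(-5277003734, 7)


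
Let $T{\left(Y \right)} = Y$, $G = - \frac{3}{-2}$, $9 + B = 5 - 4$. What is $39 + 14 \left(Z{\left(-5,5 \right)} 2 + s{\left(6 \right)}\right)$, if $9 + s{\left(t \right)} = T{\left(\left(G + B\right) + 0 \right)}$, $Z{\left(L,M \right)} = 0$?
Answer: $-178$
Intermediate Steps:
$B = -8$ ($B = -9 + \left(5 - 4\right) = -9 + 1 = -8$)
$G = \frac{3}{2}$ ($G = \left(-3\right) \left(- \frac{1}{2}\right) = \frac{3}{2} \approx 1.5$)
$s{\left(t \right)} = - \frac{31}{2}$ ($s{\left(t \right)} = -9 + \left(\left(\frac{3}{2} - 8\right) + 0\right) = -9 + \left(- \frac{13}{2} + 0\right) = -9 - \frac{13}{2} = - \frac{31}{2}$)
$39 + 14 \left(Z{\left(-5,5 \right)} 2 + s{\left(6 \right)}\right) = 39 + 14 \left(0 \cdot 2 - \frac{31}{2}\right) = 39 + 14 \left(0 - \frac{31}{2}\right) = 39 + 14 \left(- \frac{31}{2}\right) = 39 - 217 = -178$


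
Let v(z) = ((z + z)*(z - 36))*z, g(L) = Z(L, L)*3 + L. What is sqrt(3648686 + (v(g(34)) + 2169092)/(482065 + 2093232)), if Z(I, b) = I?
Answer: 3*sqrt(2688740543429225122)/2575297 ≈ 1910.2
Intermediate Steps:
g(L) = 4*L (g(L) = L*3 + L = 3*L + L = 4*L)
v(z) = 2*z**2*(-36 + z) (v(z) = ((2*z)*(-36 + z))*z = (2*z*(-36 + z))*z = 2*z**2*(-36 + z))
sqrt(3648686 + (v(g(34)) + 2169092)/(482065 + 2093232)) = sqrt(3648686 + (2*(4*34)**2*(-36 + 4*34) + 2169092)/(482065 + 2093232)) = sqrt(3648686 + (2*136**2*(-36 + 136) + 2169092)/2575297) = sqrt(3648686 + (2*18496*100 + 2169092)*(1/2575297)) = sqrt(3648686 + (3699200 + 2169092)*(1/2575297)) = sqrt(3648686 + 5868292*(1/2575297)) = sqrt(3648686 + 5868292/2575297) = sqrt(9396455978034/2575297) = 3*sqrt(2688740543429225122)/2575297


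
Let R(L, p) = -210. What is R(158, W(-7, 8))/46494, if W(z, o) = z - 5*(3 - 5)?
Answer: -5/1107 ≈ -0.0045167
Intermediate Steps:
W(z, o) = 10 + z (W(z, o) = z - 5*(-2) = z - 1*(-10) = z + 10 = 10 + z)
R(158, W(-7, 8))/46494 = -210/46494 = -210*1/46494 = -5/1107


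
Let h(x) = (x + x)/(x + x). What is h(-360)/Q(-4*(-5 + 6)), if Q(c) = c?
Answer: -¼ ≈ -0.25000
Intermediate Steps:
h(x) = 1 (h(x) = (2*x)/((2*x)) = (2*x)*(1/(2*x)) = 1)
h(-360)/Q(-4*(-5 + 6)) = 1/(-4*(-5 + 6)) = 1/(-4*1) = 1/(-4) = 1*(-¼) = -¼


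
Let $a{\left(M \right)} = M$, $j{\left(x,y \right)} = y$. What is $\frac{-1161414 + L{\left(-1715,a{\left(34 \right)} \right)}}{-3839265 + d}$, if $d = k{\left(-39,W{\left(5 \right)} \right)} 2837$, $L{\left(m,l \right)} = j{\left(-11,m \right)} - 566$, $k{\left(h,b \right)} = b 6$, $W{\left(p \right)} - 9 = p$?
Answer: $\frac{1163695}{3600957} \approx 0.32316$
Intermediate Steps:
$W{\left(p \right)} = 9 + p$
$k{\left(h,b \right)} = 6 b$
$L{\left(m,l \right)} = -566 + m$ ($L{\left(m,l \right)} = m - 566 = -566 + m$)
$d = 238308$ ($d = 6 \left(9 + 5\right) 2837 = 6 \cdot 14 \cdot 2837 = 84 \cdot 2837 = 238308$)
$\frac{-1161414 + L{\left(-1715,a{\left(34 \right)} \right)}}{-3839265 + d} = \frac{-1161414 - 2281}{-3839265 + 238308} = \frac{-1161414 - 2281}{-3600957} = \left(-1163695\right) \left(- \frac{1}{3600957}\right) = \frac{1163695}{3600957}$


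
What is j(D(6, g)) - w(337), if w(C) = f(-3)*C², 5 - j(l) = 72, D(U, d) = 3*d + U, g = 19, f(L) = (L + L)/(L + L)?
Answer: -113636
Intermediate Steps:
f(L) = 1 (f(L) = (2*L)/((2*L)) = (2*L)*(1/(2*L)) = 1)
D(U, d) = U + 3*d
j(l) = -67 (j(l) = 5 - 1*72 = 5 - 72 = -67)
w(C) = C² (w(C) = 1*C² = C²)
j(D(6, g)) - w(337) = -67 - 1*337² = -67 - 1*113569 = -67 - 113569 = -113636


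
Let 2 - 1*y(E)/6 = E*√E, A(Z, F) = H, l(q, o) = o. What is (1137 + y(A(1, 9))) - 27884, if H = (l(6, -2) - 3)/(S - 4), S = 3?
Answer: -26735 - 30*√5 ≈ -26802.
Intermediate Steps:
H = 5 (H = (-2 - 3)/(3 - 4) = -5/(-1) = -5*(-1) = 5)
A(Z, F) = 5
y(E) = 12 - 6*E^(3/2) (y(E) = 12 - 6*E*√E = 12 - 6*E^(3/2))
(1137 + y(A(1, 9))) - 27884 = (1137 + (12 - 30*√5)) - 27884 = (1149 - 30*√5) - 27884 = -26735 - 30*√5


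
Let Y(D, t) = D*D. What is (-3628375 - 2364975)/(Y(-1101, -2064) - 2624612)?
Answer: 32050/7553 ≈ 4.2433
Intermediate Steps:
Y(D, t) = D**2
(-3628375 - 2364975)/(Y(-1101, -2064) - 2624612) = (-3628375 - 2364975)/((-1101)**2 - 2624612) = -5993350/(1212201 - 2624612) = -5993350/(-1412411) = -5993350*(-1/1412411) = 32050/7553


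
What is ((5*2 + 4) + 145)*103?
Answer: 16377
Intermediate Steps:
((5*2 + 4) + 145)*103 = ((10 + 4) + 145)*103 = (14 + 145)*103 = 159*103 = 16377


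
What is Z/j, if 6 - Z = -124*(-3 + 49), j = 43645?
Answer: 1142/8729 ≈ 0.13083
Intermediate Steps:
Z = 5710 (Z = 6 - (-124)*(-3 + 49) = 6 - (-124)*46 = 6 - 1*(-5704) = 6 + 5704 = 5710)
Z/j = 5710/43645 = 5710*(1/43645) = 1142/8729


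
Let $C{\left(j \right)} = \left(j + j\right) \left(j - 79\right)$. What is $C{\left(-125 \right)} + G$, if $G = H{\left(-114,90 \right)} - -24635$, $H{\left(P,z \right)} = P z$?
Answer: $65375$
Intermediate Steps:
$C{\left(j \right)} = 2 j \left(-79 + j\right)$
$G = 14375$ ($G = \left(-114\right) 90 - -24635 = -10260 + 24635 = 14375$)
$C{\left(-125 \right)} + G = 2 \left(-125\right) \left(-79 - 125\right) + 14375 = 2 \left(-125\right) \left(-204\right) + 14375 = 51000 + 14375 = 65375$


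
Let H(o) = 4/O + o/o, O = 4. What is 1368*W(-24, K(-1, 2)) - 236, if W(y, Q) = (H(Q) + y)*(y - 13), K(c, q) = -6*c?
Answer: 1113316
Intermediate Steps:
H(o) = 2 (H(o) = 4/4 + o/o = 4*(¼) + 1 = 1 + 1 = 2)
W(y, Q) = (-13 + y)*(2 + y) (W(y, Q) = (2 + y)*(y - 13) = (2 + y)*(-13 + y) = (-13 + y)*(2 + y))
1368*W(-24, K(-1, 2)) - 236 = 1368*(-26 + (-24)² - 11*(-24)) - 236 = 1368*(-26 + 576 + 264) - 236 = 1368*814 - 236 = 1113552 - 236 = 1113316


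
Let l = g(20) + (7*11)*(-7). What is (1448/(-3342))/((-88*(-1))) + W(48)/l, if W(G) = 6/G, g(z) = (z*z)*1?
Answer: -119017/20439672 ≈ -0.0058228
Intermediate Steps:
g(z) = z² (g(z) = z²*1 = z²)
l = -139 (l = 20² + (7*11)*(-7) = 400 + 77*(-7) = 400 - 539 = -139)
(1448/(-3342))/((-88*(-1))) + W(48)/l = (1448/(-3342))/((-88*(-1))) + (6/48)/(-139) = (1448*(-1/3342))/88 + (6*(1/48))*(-1/139) = -724/1671*1/88 + (⅛)*(-1/139) = -181/36762 - 1/1112 = -119017/20439672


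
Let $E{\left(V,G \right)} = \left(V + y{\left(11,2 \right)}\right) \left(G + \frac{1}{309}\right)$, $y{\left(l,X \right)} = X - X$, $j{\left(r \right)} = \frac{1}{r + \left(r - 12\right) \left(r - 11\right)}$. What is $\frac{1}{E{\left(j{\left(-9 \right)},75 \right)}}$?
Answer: $\frac{126999}{23176} \approx 5.4798$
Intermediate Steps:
$j{\left(r \right)} = \frac{1}{r + \left(-12 + r\right) \left(-11 + r\right)}$
$y{\left(l,X \right)} = 0$
$E{\left(V,G \right)} = V \left(\frac{1}{309} + G\right)$ ($E{\left(V,G \right)} = \left(V + 0\right) \left(G + \frac{1}{309}\right) = V \left(G + \frac{1}{309}\right) = V \left(\frac{1}{309} + G\right)$)
$\frac{1}{E{\left(j{\left(-9 \right)},75 \right)}} = \frac{1}{\frac{1}{132 + \left(-9\right)^{2} - -198} \left(\frac{1}{309} + 75\right)} = \frac{1}{\frac{1}{132 + 81 + 198} \cdot \frac{23176}{309}} = \frac{1}{\frac{1}{411} \cdot \frac{23176}{309}} = \frac{1}{\frac{23176}{126999}} = \frac{126999}{23176}$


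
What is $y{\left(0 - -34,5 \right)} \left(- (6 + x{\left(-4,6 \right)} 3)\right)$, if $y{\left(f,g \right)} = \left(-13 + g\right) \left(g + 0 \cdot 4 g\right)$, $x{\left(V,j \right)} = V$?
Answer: $-240$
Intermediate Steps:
$y{\left(f,g \right)} = g \left(-13 + g\right)$ ($y{\left(f,g \right)} = \left(-13 + g\right) \left(g + 0 g\right) = \left(-13 + g\right) \left(g + 0\right) = \left(-13 + g\right) g = g \left(-13 + g\right)$)
$y{\left(0 - -34,5 \right)} \left(- (6 + x{\left(-4,6 \right)} 3)\right) = 5 \left(-13 + 5\right) \left(- (6 - 12)\right) = 5 \left(-8\right) \left(- (6 - 12)\right) = - 40 \left(\left(-1\right) \left(-6\right)\right) = \left(-40\right) 6 = -240$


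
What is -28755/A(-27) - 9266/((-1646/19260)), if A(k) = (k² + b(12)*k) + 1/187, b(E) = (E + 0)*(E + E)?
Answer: 117592730768295/1084539524 ≈ 1.0843e+5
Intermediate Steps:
b(E) = 2*E² (b(E) = E*(2*E) = 2*E²)
A(k) = 1/187 + k² + 288*k (A(k) = (k² + (2*12²)*k) + 1/187 = (k² + (2*144)*k) + 1/187 = (k² + 288*k) + 1/187 = 1/187 + k² + 288*k)
-28755/A(-27) - 9266/((-1646/19260)) = -28755/(1/187 + (-27)² + 288*(-27)) - 9266/((-1646/19260)) = -28755/(1/187 + 729 - 7776) - 9266/((-1646*1/19260)) = -28755/(-1317788/187) - 9266/(-823/9630) = -28755*(-187/1317788) - 9266*(-9630/823) = 5377185/1317788 + 89231580/823 = 117592730768295/1084539524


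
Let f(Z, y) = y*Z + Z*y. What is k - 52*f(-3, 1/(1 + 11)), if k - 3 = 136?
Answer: 165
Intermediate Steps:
f(Z, y) = 2*Z*y (f(Z, y) = Z*y + Z*y = 2*Z*y)
k = 139 (k = 3 + 136 = 139)
k - 52*f(-3, 1/(1 + 11)) = 139 - 104*(-3)/(1 + 11) = 139 - 104*(-3)/12 = 139 - 52*(-½) = 139 + 26 = 165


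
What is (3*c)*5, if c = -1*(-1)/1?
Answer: 15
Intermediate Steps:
c = 1 (c = 1*1 = 1)
(3*c)*5 = (3*1)*5 = 3*5 = 15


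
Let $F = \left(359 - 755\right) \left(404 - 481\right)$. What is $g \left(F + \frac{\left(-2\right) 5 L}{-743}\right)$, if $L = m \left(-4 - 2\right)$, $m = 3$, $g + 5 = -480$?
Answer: $- \frac{10987857360}{743} \approx -1.4788 \cdot 10^{7}$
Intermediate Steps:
$g = -485$ ($g = -5 - 480 = -485$)
$L = -18$ ($L = 3 \left(-4 - 2\right) = 3 \left(-6\right) = -18$)
$F = 30492$ ($F = \left(-396\right) \left(-77\right) = 30492$)
$g \left(F + \frac{\left(-2\right) 5 L}{-743}\right) = - 485 \left(30492 + \frac{\left(-2\right) 5 \left(-18\right)}{-743}\right) = - 485 \left(30492 + \left(-10\right) \left(-18\right) \left(- \frac{1}{743}\right)\right) = - 485 \left(30492 + 180 \left(- \frac{1}{743}\right)\right) = - 485 \left(30492 - \frac{180}{743}\right) = \left(-485\right) \frac{22655376}{743} = - \frac{10987857360}{743}$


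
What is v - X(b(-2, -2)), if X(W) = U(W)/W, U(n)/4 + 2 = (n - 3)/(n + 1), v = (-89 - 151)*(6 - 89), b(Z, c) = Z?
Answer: 19926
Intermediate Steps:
v = 19920 (v = -240*(-83) = 19920)
U(n) = -8 + 4*(-3 + n)/(1 + n) (U(n) = -8 + 4*((n - 3)/(n + 1)) = -8 + 4*((-3 + n)/(1 + n)) = -8 + 4*(-3 + n)/(1 + n))
X(W) = 4*(-5 - W)/(W*(1 + W)) (X(W) = (4*(-5 - W)/(1 + W))/W = 4*(-5 - W)/(W*(1 + W)))
v - X(b(-2, -2)) = 19920 - 4*(-5 - 1*(-2))/((-2)*(1 - 2)) = 19920 - 4*(-1)*(-5 + 2)/(2*(-1)) = 19920 - 4*(-1)*(-1)*(-3)/2 = 19920 - 1*(-6) = 19920 + 6 = 19926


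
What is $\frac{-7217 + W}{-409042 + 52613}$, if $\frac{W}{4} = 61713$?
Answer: $- \frac{239635}{356429} \approx -0.67232$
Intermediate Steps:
$W = 246852$ ($W = 4 \cdot 61713 = 246852$)
$\frac{-7217 + W}{-409042 + 52613} = \frac{-7217 + 246852}{-409042 + 52613} = \frac{239635}{-356429} = 239635 \left(- \frac{1}{356429}\right) = - \frac{239635}{356429}$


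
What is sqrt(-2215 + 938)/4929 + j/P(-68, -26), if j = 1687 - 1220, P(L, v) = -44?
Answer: -467/44 + I*sqrt(1277)/4929 ≈ -10.614 + 0.00725*I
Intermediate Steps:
j = 467
sqrt(-2215 + 938)/4929 + j/P(-68, -26) = sqrt(-2215 + 938)/4929 + 467/(-44) = sqrt(-1277)*(1/4929) + 467*(-1/44) = (I*sqrt(1277))*(1/4929) - 467/44 = I*sqrt(1277)/4929 - 467/44 = -467/44 + I*sqrt(1277)/4929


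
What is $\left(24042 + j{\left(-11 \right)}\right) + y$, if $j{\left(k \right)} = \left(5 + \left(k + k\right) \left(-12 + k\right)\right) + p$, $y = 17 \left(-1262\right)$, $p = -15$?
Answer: $3084$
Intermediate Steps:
$y = -21454$
$j{\left(k \right)} = -10 + 2 k \left(-12 + k\right)$ ($j{\left(k \right)} = \left(5 + \left(k + k\right) \left(-12 + k\right)\right) - 15 = \left(5 + 2 k \left(-12 + k\right)\right) - 15 = -10 + 2 k \left(-12 + k\right)$)
$\left(24042 + j{\left(-11 \right)}\right) + y = \left(24042 - \left(-254 - 242\right)\right) - 21454 = \left(24042 + \left(-10 + 264 + 2 \cdot 121\right)\right) - 21454 = \left(24042 + \left(-10 + 264 + 242\right)\right) - 21454 = \left(24042 + 496\right) - 21454 = 24538 - 21454 = 3084$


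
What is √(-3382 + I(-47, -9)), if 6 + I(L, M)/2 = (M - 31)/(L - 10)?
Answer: I*√11022546/57 ≈ 58.246*I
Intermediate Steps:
I(L, M) = -12 + 2*(-31 + M)/(-10 + L) (I(L, M) = -12 + 2*((M - 31)/(L - 10)) = -12 + 2*((-31 + M)/(-10 + L)) = -12 + 2*(-31 + M)/(-10 + L))
√(-3382 + I(-47, -9)) = √(-3382 + 2*(29 - 9 - 6*(-47))/(-10 - 47)) = √(-3382 + 2*(29 - 9 + 282)/(-57)) = √(-3382 + 2*(-1/57)*302) = √(-3382 - 604/57) = √(-193378/57) = I*√11022546/57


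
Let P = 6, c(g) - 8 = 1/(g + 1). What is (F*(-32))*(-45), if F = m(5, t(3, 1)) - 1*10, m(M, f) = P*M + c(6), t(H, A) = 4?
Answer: 283680/7 ≈ 40526.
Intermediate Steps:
c(g) = 8 + 1/(1 + g) (c(g) = 8 + 1/(g + 1) = 8 + 1/(1 + g))
m(M, f) = 57/7 + 6*M (m(M, f) = 6*M + (9 + 8*6)/(1 + 6) = 6*M + (9 + 48)/7 = 6*M + (1/7)*57 = 6*M + 57/7 = 57/7 + 6*M)
F = 197/7 (F = (57/7 + 6*5) - 1*10 = (57/7 + 30) - 10 = 267/7 - 10 = 197/7 ≈ 28.143)
(F*(-32))*(-45) = ((197/7)*(-32))*(-45) = -6304/7*(-45) = 283680/7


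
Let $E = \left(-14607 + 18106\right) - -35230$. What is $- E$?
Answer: $-38729$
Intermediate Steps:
$E = 38729$ ($E = 3499 + 35230 = 38729$)
$- E = \left(-1\right) 38729 = -38729$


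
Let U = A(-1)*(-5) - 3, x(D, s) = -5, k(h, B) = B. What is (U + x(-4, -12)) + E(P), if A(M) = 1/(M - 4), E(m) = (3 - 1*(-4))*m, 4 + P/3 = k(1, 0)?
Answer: -91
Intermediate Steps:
P = -12 (P = -12 + 3*0 = -12 + 0 = -12)
E(m) = 7*m (E(m) = (3 + 4)*m = 7*m)
A(M) = 1/(-4 + M)
U = -2 (U = -5/(-4 - 1) - 3 = -5/(-5) - 3 = -1/5*(-5) - 3 = 1 - 3 = -2)
(U + x(-4, -12)) + E(P) = (-2 - 5) + 7*(-12) = -7 - 84 = -91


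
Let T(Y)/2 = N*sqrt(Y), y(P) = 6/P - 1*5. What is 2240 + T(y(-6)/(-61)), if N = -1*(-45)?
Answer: 2240 + 90*sqrt(366)/61 ≈ 2268.2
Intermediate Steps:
N = 45
y(P) = -5 + 6/P (y(P) = 6/P - 5 = -5 + 6/P)
T(Y) = 90*sqrt(Y) (T(Y) = 2*(45*sqrt(Y)) = 90*sqrt(Y))
2240 + T(y(-6)/(-61)) = 2240 + 90*sqrt((-5 + 6/(-6))/(-61)) = 2240 + 90*sqrt((-5 + 6*(-1/6))*(-1/61)) = 2240 + 90*sqrt((-5 - 1)*(-1/61)) = 2240 + 90*sqrt(-6*(-1/61)) = 2240 + 90*sqrt(6/61) = 2240 + 90*(sqrt(366)/61) = 2240 + 90*sqrt(366)/61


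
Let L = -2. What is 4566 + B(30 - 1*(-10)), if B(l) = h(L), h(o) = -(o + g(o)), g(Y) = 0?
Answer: 4568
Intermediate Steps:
h(o) = -o (h(o) = -(o + 0) = -o)
B(l) = 2 (B(l) = -1*(-2) = 2)
4566 + B(30 - 1*(-10)) = 4566 + 2 = 4568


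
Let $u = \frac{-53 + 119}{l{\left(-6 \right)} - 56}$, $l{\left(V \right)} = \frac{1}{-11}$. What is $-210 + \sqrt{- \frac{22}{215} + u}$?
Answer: $-210 + \frac{8 i \sqrt{351668405}}{132655} \approx -210.0 + 1.1309 i$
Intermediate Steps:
$l{\left(V \right)} = - \frac{1}{11}$
$u = - \frac{726}{617}$ ($u = \frac{-53 + 119}{- \frac{1}{11} - 56} = \frac{66}{- \frac{617}{11}} = 66 \left(- \frac{11}{617}\right) = - \frac{726}{617} \approx -1.1767$)
$-210 + \sqrt{- \frac{22}{215} + u} = -210 + \sqrt{- \frac{22}{215} - \frac{726}{617}} = -210 + \sqrt{- \frac{169664}{132655}} = -210 + \frac{8 i \sqrt{351668405}}{132655}$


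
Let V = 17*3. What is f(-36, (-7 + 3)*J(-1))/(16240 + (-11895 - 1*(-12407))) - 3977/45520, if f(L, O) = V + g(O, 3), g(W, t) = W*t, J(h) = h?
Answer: -332057/3971620 ≈ -0.083607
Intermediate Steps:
V = 51
f(L, O) = 51 + 3*O (f(L, O) = 51 + O*3 = 51 + 3*O)
f(-36, (-7 + 3)*J(-1))/(16240 + (-11895 - 1*(-12407))) - 3977/45520 = (51 + 3*((-7 + 3)*(-1)))/(16240 + (-11895 - 1*(-12407))) - 3977/45520 = (51 + 3*(-4*(-1)))/(16240 + (-11895 + 12407)) - 3977*1/45520 = (51 + 3*4)/(16240 + 512) - 3977/45520 = (51 + 12)/16752 - 3977/45520 = 63*(1/16752) - 3977/45520 = 21/5584 - 3977/45520 = -332057/3971620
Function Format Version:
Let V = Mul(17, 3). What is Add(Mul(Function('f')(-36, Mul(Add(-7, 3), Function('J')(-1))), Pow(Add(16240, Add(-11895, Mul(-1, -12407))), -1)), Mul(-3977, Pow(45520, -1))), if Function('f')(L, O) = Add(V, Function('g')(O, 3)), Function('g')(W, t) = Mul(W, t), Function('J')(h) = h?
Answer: Rational(-332057, 3971620) ≈ -0.083607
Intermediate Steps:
V = 51
Function('f')(L, O) = Add(51, Mul(3, O)) (Function('f')(L, O) = Add(51, Mul(O, 3)) = Add(51, Mul(3, O)))
Add(Mul(Function('f')(-36, Mul(Add(-7, 3), Function('J')(-1))), Pow(Add(16240, Add(-11895, Mul(-1, -12407))), -1)), Mul(-3977, Pow(45520, -1))) = Add(Mul(Add(51, Mul(3, Mul(Add(-7, 3), -1))), Pow(Add(16240, Add(-11895, Mul(-1, -12407))), -1)), Mul(-3977, Pow(45520, -1))) = Add(Mul(Add(51, Mul(3, Mul(-4, -1))), Pow(Add(16240, Add(-11895, 12407)), -1)), Mul(-3977, Rational(1, 45520))) = Add(Mul(Add(51, Mul(3, 4)), Pow(Add(16240, 512), -1)), Rational(-3977, 45520)) = Add(Mul(Add(51, 12), Pow(16752, -1)), Rational(-3977, 45520)) = Add(Mul(63, Rational(1, 16752)), Rational(-3977, 45520)) = Add(Rational(21, 5584), Rational(-3977, 45520)) = Rational(-332057, 3971620)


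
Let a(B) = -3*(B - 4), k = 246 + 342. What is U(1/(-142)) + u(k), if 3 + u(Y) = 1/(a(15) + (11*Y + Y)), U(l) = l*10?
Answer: -1530943/498633 ≈ -3.0703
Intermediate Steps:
U(l) = 10*l
k = 588
a(B) = 12 - 3*B (a(B) = -3*(-4 + B) = 12 - 3*B)
u(Y) = -3 + 1/(-33 + 12*Y) (u(Y) = -3 + 1/((12 - 3*15) + (11*Y + Y)) = -3 + 1/((12 - 45) + 12*Y) = -3 + 1/(-33 + 12*Y))
U(1/(-142)) + u(k) = 10/(-142) + 4*(25 - 9*588)/(3*(-11 + 4*588)) = 10*(-1/142) + 4*(25 - 5292)/(3*(-11 + 2352)) = -5/71 + (4/3)*(-5267)/2341 = -5/71 + (4/3)*(1/2341)*(-5267) = -5/71 - 21068/7023 = -1530943/498633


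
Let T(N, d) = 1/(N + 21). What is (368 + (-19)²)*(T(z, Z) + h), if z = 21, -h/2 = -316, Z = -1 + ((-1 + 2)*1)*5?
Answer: 6450435/14 ≈ 4.6075e+5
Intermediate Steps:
Z = 4 (Z = -1 + (1*1)*5 = -1 + 1*5 = -1 + 5 = 4)
h = 632 (h = -2*(-316) = 632)
T(N, d) = 1/(21 + N)
(368 + (-19)²)*(T(z, Z) + h) = (368 + (-19)²)*(1/(21 + 21) + 632) = (368 + 361)*(1/42 + 632) = 729*(1/42 + 632) = 729*(26545/42) = 6450435/14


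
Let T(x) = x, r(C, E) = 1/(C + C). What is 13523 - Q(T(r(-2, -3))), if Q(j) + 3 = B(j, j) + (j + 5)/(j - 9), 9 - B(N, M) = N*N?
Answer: 8002405/592 ≈ 13518.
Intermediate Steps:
r(C, E) = 1/(2*C)
B(N, M) = 9 - N**2 (B(N, M) = 9 - N*N = 9 - N**2)
Q(j) = 6 - j**2 + (5 + j)/(-9 + j) (Q(j) = -3 + ((9 - j**2) + (j + 5)/(j - 9)) = -3 + ((9 - j**2) + (5 + j)/(-9 + j)) = -3 + (9 - j**2 + (5 + j)/(-9 + j)) = 6 - j**2 + (5 + j)/(-9 + j))
13523 - Q(T(r(-2, -3))) = 13523 - (-49 - ((1/2)/(-2))**3 + 7*((1/2)/(-2)) + 9*((1/2)/(-2))**2)/(-9 + (1/2)/(-2)) = 13523 - (-49 - ((1/2)*(-1/2))**3 + 7*((1/2)*(-1/2)) + 9*((1/2)*(-1/2))**2)/(-9 + (1/2)*(-1/2)) = 13523 - (-49 - (-1/4)**3 + 7*(-1/4) + 9*(-1/4)**2)/(-9 - 1/4) = 13523 - (-49 - 1*(-1/64) - 7/4 + 9*(1/16))/(-37/4) = 13523 - (-4)*(-49 + 1/64 - 7/4 + 9/16)/37 = 13523 - (-4)*(-3211)/(37*64) = 13523 - 1*3211/592 = 13523 - 3211/592 = 8002405/592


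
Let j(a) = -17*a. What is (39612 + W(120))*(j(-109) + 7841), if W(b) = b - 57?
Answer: 384609450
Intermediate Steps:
W(b) = -57 + b
(39612 + W(120))*(j(-109) + 7841) = (39612 + (-57 + 120))*(-17*(-109) + 7841) = (39612 + 63)*(1853 + 7841) = 39675*9694 = 384609450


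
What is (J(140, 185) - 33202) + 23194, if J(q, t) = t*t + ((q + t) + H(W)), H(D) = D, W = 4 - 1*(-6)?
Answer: 24552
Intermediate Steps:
W = 10 (W = 4 + 6 = 10)
J(q, t) = 10 + q + t + t² (J(q, t) = t*t + ((q + t) + 10) = t² + (10 + q + t) = 10 + q + t + t²)
(J(140, 185) - 33202) + 23194 = ((10 + 140 + 185 + 185²) - 33202) + 23194 = ((10 + 140 + 185 + 34225) - 33202) + 23194 = (34560 - 33202) + 23194 = 1358 + 23194 = 24552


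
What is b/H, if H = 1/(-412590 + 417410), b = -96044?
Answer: -462932080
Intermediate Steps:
H = 1/4820 ≈ 0.00020747
b/H = -96044/1/4820 = -96044*4820 = -462932080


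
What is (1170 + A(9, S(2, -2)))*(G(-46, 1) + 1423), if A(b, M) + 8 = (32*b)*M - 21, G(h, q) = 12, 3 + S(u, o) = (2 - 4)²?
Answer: 2050615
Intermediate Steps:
S(u, o) = 1 (S(u, o) = -3 + (2 - 4)² = -3 + (-2)² = -3 + 4 = 1)
A(b, M) = -29 + 32*M*b (A(b, M) = -8 + ((32*b)*M - 21) = -8 + (32*M*b - 21) = -8 + (-21 + 32*M*b) = -29 + 32*M*b)
(1170 + A(9, S(2, -2)))*(G(-46, 1) + 1423) = (1170 + (-29 + 32*1*9))*(12 + 1423) = (1170 + (-29 + 288))*1435 = (1170 + 259)*1435 = 1429*1435 = 2050615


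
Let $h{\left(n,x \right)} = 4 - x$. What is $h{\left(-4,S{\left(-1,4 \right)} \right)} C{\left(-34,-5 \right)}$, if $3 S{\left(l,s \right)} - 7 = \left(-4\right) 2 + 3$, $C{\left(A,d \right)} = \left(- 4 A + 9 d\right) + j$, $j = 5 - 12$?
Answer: $280$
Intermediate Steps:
$j = -7$
$C{\left(A,d \right)} = -7 - 4 A + 9 d$ ($C{\left(A,d \right)} = \left(- 4 A + 9 d\right) - 7 = -7 - 4 A + 9 d$)
$S{\left(l,s \right)} = \frac{2}{3}$ ($S{\left(l,s \right)} = \frac{7}{3} + \frac{\left(-4\right) 2 + 3}{3} = \frac{7}{3} + \frac{-8 + 3}{3} = \frac{7}{3} + \frac{1}{3} \left(-5\right) = \frac{7}{3} - \frac{5}{3} = \frac{2}{3}$)
$h{\left(-4,S{\left(-1,4 \right)} \right)} C{\left(-34,-5 \right)} = \left(4 - \frac{2}{3}\right) \left(-7 - -136 + 9 \left(-5\right)\right) = \left(4 - \frac{2}{3}\right) \left(-7 + 136 - 45\right) = \frac{10}{3} \cdot 84 = 280$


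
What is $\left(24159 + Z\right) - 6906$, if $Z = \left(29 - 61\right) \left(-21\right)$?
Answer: $17925$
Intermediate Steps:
$Z = 672$ ($Z = \left(-32\right) \left(-21\right) = 672$)
$\left(24159 + Z\right) - 6906 = \left(24159 + 672\right) - 6906 = 24831 - 6906 = 17925$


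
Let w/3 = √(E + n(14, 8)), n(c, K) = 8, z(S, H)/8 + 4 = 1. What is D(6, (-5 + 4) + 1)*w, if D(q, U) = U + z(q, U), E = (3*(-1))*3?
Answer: -72*I ≈ -72.0*I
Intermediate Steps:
z(S, H) = -24 (z(S, H) = -32 + 8*1 = -32 + 8 = -24)
E = -9 (E = -3*3 = -9)
D(q, U) = -24 + U (D(q, U) = U - 24 = -24 + U)
w = 3*I (w = 3*√(-9 + 8) = 3*√(-1) = 3*I ≈ 3.0*I)
D(6, (-5 + 4) + 1)*w = (-24 + ((-5 + 4) + 1))*(3*I) = (-24 + (-1 + 1))*(3*I) = (-24 + 0)*(3*I) = -72*I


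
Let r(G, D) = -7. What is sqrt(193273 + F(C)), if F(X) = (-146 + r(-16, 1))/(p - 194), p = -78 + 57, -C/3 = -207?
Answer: 2*sqrt(2233519330)/215 ≈ 439.63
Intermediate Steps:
C = 621 (C = -3*(-207) = 621)
p = -21
F(X) = 153/215 (F(X) = (-146 - 7)/(-21 - 194) = -153/(-215) = -153*(-1/215) = 153/215)
sqrt(193273 + F(C)) = sqrt(193273 + 153/215) = sqrt(41553848/215) = 2*sqrt(2233519330)/215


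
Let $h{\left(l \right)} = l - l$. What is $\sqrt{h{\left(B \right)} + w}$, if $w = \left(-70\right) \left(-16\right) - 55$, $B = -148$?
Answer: $\sqrt{1065} \approx 32.634$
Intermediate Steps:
$h{\left(l \right)} = 0$
$w = 1065$ ($w = 1120 - 55 = 1065$)
$\sqrt{h{\left(B \right)} + w} = \sqrt{0 + 1065} = \sqrt{1065}$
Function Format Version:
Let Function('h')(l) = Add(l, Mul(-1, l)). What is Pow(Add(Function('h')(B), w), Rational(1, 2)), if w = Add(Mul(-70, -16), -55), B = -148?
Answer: Pow(1065, Rational(1, 2)) ≈ 32.634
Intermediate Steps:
Function('h')(l) = 0
w = 1065 (w = Add(1120, -55) = 1065)
Pow(Add(Function('h')(B), w), Rational(1, 2)) = Pow(Add(0, 1065), Rational(1, 2)) = Pow(1065, Rational(1, 2))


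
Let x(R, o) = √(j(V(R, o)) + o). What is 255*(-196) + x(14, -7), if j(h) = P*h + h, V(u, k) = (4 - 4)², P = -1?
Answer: -49980 + I*√7 ≈ -49980.0 + 2.6458*I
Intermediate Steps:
V(u, k) = 0 (V(u, k) = 0² = 0)
j(h) = 0 (j(h) = -h + h = 0)
x(R, o) = √o (x(R, o) = √(0 + o) = √o)
255*(-196) + x(14, -7) = 255*(-196) + √(-7) = -49980 + I*√7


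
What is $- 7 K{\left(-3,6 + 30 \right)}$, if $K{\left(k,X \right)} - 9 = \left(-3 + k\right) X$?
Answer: $1449$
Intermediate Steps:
$K{\left(k,X \right)} = 9 + X \left(-3 + k\right)$ ($K{\left(k,X \right)} = 9 + \left(-3 + k\right) X = 9 + X \left(-3 + k\right)$)
$- 7 K{\left(-3,6 + 30 \right)} = - 7 \left(9 - 3 \left(6 + 30\right) + \left(6 + 30\right) \left(-3\right)\right) = - 7 \left(9 - 108 + 36 \left(-3\right)\right) = - 7 \left(9 - 108 - 108\right) = \left(-7\right) \left(-207\right) = 1449$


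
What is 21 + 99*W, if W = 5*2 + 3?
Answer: 1308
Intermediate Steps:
W = 13 (W = 10 + 3 = 13)
21 + 99*W = 21 + 99*13 = 21 + 1287 = 1308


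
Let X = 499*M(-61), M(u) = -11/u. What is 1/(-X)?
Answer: -61/5489 ≈ -0.011113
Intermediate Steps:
X = 5489/61 (X = 499*(-11/(-61)) = 499*(-11*(-1/61)) = 499*(11/61) = 5489/61 ≈ 89.984)
1/(-X) = 1/(-1*5489/61) = 1/(-5489/61) = -61/5489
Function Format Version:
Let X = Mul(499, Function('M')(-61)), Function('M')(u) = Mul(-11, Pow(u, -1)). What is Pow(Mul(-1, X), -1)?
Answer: Rational(-61, 5489) ≈ -0.011113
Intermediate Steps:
X = Rational(5489, 61) (X = Mul(499, Mul(-11, Pow(-61, -1))) = Mul(499, Mul(-11, Rational(-1, 61))) = Mul(499, Rational(11, 61)) = Rational(5489, 61) ≈ 89.984)
Pow(Mul(-1, X), -1) = Pow(Mul(-1, Rational(5489, 61)), -1) = Pow(Rational(-5489, 61), -1) = Rational(-61, 5489)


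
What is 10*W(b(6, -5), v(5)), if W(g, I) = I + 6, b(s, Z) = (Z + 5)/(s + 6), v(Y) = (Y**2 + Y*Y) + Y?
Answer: 610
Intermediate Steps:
v(Y) = Y + 2*Y**2 (v(Y) = (Y**2 + Y**2) + Y = 2*Y**2 + Y = Y + 2*Y**2)
b(s, Z) = (5 + Z)/(6 + s)
W(g, I) = 6 + I
10*W(b(6, -5), v(5)) = 10*(6 + 5*(1 + 2*5)) = 10*(6 + 5*(1 + 10)) = 10*(6 + 5*11) = 10*(6 + 55) = 10*61 = 610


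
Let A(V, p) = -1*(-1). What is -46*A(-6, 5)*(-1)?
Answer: 46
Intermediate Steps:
A(V, p) = 1
-46*A(-6, 5)*(-1) = -46*1*(-1) = -46*(-1) = 46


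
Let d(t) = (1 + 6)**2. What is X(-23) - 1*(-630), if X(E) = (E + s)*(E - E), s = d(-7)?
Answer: 630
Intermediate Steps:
d(t) = 49 (d(t) = 7**2 = 49)
s = 49
X(E) = 0 (X(E) = (E + 49)*(E - E) = (49 + E)*0 = 0)
X(-23) - 1*(-630) = 0 - 1*(-630) = 0 + 630 = 630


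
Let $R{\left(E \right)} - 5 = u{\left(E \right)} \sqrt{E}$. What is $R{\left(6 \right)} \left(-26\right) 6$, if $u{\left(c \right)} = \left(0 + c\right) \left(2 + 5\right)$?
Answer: $-780 - 6552 \sqrt{6} \approx -16829.0$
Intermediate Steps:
$u{\left(c \right)} = 7 c$ ($u{\left(c \right)} = c 7 = 7 c$)
$R{\left(E \right)} = 5 + 7 E^{\frac{3}{2}}$ ($R{\left(E \right)} = 5 + 7 E \sqrt{E} = 5 + 7 E^{\frac{3}{2}}$)
$R{\left(6 \right)} \left(-26\right) 6 = \left(5 + 7 \cdot 6^{\frac{3}{2}}\right) \left(-26\right) 6 = \left(5 + 7 \cdot 6 \sqrt{6}\right) \left(-26\right) 6 = \left(5 + 42 \sqrt{6}\right) \left(-26\right) 6 = \left(-130 - 1092 \sqrt{6}\right) 6 = -780 - 6552 \sqrt{6}$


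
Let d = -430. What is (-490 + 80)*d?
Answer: 176300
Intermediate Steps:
(-490 + 80)*d = (-490 + 80)*(-430) = -410*(-430) = 176300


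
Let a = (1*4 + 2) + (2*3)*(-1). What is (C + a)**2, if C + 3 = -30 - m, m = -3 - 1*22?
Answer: 64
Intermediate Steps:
a = 0 (a = (4 + 2) + 6*(-1) = 6 - 6 = 0)
m = -25 (m = -3 - 22 = -25)
C = -8 (C = -3 + (-30 - 1*(-25)) = -3 + (-30 + 25) = -3 - 5 = -8)
(C + a)**2 = (-8 + 0)**2 = (-8)**2 = 64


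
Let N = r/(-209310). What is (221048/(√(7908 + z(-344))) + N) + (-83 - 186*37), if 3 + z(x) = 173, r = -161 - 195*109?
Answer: -728911367/104655 + 110524*√8078/4039 ≈ -4505.5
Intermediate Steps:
r = -21416 (r = -161 - 21255 = -21416)
z(x) = 170 (z(x) = -3 + 173 = 170)
N = 10708/104655 (N = -21416/(-209310) = -21416*(-1/209310) = 10708/104655 ≈ 0.10232)
(221048/(√(7908 + z(-344))) + N) + (-83 - 186*37) = (221048/(√(7908 + 170)) + 10708/104655) + (-83 - 186*37) = (221048/(√8078) + 10708/104655) + (-83 - 6882) = (221048*(√8078/8078) + 10708/104655) - 6965 = (110524*√8078/4039 + 10708/104655) - 6965 = (10708/104655 + 110524*√8078/4039) - 6965 = -728911367/104655 + 110524*√8078/4039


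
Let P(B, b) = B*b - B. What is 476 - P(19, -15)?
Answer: 780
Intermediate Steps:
P(B, b) = -B + B*b
476 - P(19, -15) = 476 - 19*(-1 - 15) = 476 - 19*(-16) = 476 - 1*(-304) = 476 + 304 = 780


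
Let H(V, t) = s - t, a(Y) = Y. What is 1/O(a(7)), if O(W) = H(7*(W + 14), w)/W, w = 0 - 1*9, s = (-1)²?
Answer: 7/10 ≈ 0.70000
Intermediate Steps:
s = 1
w = -9 (w = 0 - 9 = -9)
H(V, t) = 1 - t
O(W) = 10/W (O(W) = (1 - 1*(-9))/W = (1 + 9)/W = 10/W)
1/O(a(7)) = 1/(10/7) = 7/10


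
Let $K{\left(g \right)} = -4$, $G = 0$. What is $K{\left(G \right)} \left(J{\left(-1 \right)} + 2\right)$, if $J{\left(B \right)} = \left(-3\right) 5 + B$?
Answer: $56$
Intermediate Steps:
$J{\left(B \right)} = -15 + B$
$K{\left(G \right)} \left(J{\left(-1 \right)} + 2\right) = - 4 \left(\left(-15 - 1\right) + 2\right) = - 4 \left(-16 + 2\right) = \left(-4\right) \left(-14\right) = 56$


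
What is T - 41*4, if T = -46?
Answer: -210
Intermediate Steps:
T - 41*4 = -46 - 41*4 = -46 - 164 = -210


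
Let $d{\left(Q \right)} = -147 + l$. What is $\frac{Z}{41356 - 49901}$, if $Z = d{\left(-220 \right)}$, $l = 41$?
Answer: $\frac{106}{8545} \approx 0.012405$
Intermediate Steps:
$d{\left(Q \right)} = -106$ ($d{\left(Q \right)} = -147 + 41 = -106$)
$Z = -106$
$\frac{Z}{41356 - 49901} = - \frac{106}{41356 - 49901} = - \frac{106}{-8545} = \left(-106\right) \left(- \frac{1}{8545}\right) = \frac{106}{8545}$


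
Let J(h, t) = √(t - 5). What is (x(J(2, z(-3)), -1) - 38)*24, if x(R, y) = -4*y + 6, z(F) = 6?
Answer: -672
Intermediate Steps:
J(h, t) = √(-5 + t)
x(R, y) = 6 - 4*y
(x(J(2, z(-3)), -1) - 38)*24 = ((6 - 4*(-1)) - 38)*24 = ((6 + 4) - 38)*24 = (10 - 38)*24 = -28*24 = -672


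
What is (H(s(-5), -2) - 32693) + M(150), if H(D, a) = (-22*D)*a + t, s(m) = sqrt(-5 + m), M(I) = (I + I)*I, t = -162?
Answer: 12145 + 44*I*sqrt(10) ≈ 12145.0 + 139.14*I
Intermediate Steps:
M(I) = 2*I**2 (M(I) = (2*I)*I = 2*I**2)
H(D, a) = -162 - 22*D*a (H(D, a) = (-22*D)*a - 162 = -22*D*a - 162 = -162 - 22*D*a)
(H(s(-5), -2) - 32693) + M(150) = ((-162 - 22*sqrt(-5 - 5)*(-2)) - 32693) + 2*150**2 = ((-162 - 22*sqrt(-10)*(-2)) - 32693) + 2*22500 = ((-162 - 22*I*sqrt(10)*(-2)) - 32693) + 45000 = ((-162 + 44*I*sqrt(10)) - 32693) + 45000 = (-32855 + 44*I*sqrt(10)) + 45000 = 12145 + 44*I*sqrt(10)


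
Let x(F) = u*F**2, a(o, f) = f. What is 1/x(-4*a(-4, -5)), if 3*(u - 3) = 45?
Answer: 1/7200 ≈ 0.00013889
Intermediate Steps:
u = 18 (u = 3 + (1/3)*45 = 3 + 15 = 18)
x(F) = 18*F**2
1/x(-4*a(-4, -5)) = 1/(18*(-4*(-5))**2) = 1/(18*20**2) = 1/(18*400) = 1/7200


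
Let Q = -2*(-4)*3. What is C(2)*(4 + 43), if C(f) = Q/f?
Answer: 564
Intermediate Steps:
Q = 24 (Q = 8*3 = 24)
C(f) = 24/f
C(2)*(4 + 43) = (24/2)*(4 + 43) = (24*(½))*47 = 12*47 = 564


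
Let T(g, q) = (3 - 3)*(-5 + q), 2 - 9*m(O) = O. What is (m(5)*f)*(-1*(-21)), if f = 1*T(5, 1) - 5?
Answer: 35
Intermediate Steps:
m(O) = 2/9 - O/9
T(g, q) = 0 (T(g, q) = 0*(-5 + q) = 0)
f = -5 (f = 1*0 - 5 = 0 - 5 = -5)
(m(5)*f)*(-1*(-21)) = ((2/9 - ⅑*5)*(-5))*(-1*(-21)) = ((2/9 - 5/9)*(-5))*21 = -⅓*(-5)*21 = (5/3)*21 = 35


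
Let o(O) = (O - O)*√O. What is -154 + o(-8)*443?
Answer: -154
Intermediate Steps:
o(O) = 0 (o(O) = 0*√O = 0)
-154 + o(-8)*443 = -154 + 0*443 = -154 + 0 = -154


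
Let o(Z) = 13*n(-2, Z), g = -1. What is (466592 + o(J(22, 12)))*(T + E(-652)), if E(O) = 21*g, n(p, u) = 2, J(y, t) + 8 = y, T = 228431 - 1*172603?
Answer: 26040550726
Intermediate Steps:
T = 55828 (T = 228431 - 172603 = 55828)
J(y, t) = -8 + y
o(Z) = 26 (o(Z) = 13*2 = 26)
E(O) = -21 (E(O) = 21*(-1) = -21)
(466592 + o(J(22, 12)))*(T + E(-652)) = (466592 + 26)*(55828 - 21) = 466618*55807 = 26040550726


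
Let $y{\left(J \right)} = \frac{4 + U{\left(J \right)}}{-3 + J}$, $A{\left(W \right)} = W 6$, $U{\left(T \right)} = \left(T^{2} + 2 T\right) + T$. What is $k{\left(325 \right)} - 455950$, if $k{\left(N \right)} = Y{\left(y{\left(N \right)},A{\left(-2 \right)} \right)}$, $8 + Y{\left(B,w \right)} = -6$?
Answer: $-455964$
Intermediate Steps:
$U{\left(T \right)} = T^{2} + 3 T$
$A{\left(W \right)} = 6 W$
$y{\left(J \right)} = \frac{4 + J \left(3 + J\right)}{-3 + J}$
$Y{\left(B,w \right)} = -14$ ($Y{\left(B,w \right)} = -8 - 6 = -14$)
$k{\left(N \right)} = -14$
$k{\left(325 \right)} - 455950 = -14 - 455950 = -455964$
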